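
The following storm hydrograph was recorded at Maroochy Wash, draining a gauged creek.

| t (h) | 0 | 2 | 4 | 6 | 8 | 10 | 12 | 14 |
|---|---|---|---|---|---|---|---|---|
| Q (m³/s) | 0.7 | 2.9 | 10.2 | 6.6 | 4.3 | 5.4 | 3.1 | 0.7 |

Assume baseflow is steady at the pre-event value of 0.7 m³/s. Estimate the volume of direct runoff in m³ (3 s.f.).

V ≈ 2.04 × 10^5 m³

Direct-runoff ordinates (Q − Q_b): 0.0, 2.2, 9.5, 5.9, 3.6, 4.7, 2.4, 0.0 m³/s.
ΣQ_DR = 28.30 m³/s.
With Δt = 2 h = 7200 s, V = ΣQ_DR · Δt = 28.30 × 7200 = 2.04 × 10^5 m³.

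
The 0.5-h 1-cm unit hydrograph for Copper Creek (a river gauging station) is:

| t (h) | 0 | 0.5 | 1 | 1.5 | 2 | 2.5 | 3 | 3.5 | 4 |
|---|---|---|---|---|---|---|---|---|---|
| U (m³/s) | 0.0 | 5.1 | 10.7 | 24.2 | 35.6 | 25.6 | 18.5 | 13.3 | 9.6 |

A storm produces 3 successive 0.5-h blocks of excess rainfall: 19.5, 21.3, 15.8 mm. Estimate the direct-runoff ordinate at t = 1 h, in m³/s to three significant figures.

Q ≈ 31.7 m³/s

By discrete convolution, Q_j = Σ (P_i / 10 mm) · U_{j−i}.
At t = 1 h (j=2): Q = (19.5/10)·10.7 + (21.3/10)·5.1 + (15.8/10)·0.0 = 31.7 m³/s.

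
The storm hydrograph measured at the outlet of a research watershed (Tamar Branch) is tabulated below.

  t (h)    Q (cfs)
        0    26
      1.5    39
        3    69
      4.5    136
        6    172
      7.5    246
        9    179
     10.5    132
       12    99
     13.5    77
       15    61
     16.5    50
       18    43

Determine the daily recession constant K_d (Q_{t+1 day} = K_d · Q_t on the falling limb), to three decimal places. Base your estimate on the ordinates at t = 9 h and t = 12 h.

Between t = 9 h and t = 12 h the flow falls from 179 to 99 cfs over 2×1.5 h = 3 h.
Per-interval ratio K = (99/179)^(1/2) = 0.7437; K_d = K^(24/1.5) = 0.009.

K_d ≈ 0.009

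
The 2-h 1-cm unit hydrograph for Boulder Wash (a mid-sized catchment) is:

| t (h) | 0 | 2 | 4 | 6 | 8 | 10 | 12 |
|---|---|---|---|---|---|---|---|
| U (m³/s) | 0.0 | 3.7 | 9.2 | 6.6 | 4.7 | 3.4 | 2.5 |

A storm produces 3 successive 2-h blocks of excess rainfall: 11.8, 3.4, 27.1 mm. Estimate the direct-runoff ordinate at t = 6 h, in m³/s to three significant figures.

By discrete convolution, Q_j = Σ (P_i / 10 mm) · U_{j−i}.
At t = 6 h (j=3): Q = (11.8/10)·6.6 + (3.4/10)·9.2 + (27.1/10)·3.7 = 20.9 m³/s.

Q ≈ 20.9 m³/s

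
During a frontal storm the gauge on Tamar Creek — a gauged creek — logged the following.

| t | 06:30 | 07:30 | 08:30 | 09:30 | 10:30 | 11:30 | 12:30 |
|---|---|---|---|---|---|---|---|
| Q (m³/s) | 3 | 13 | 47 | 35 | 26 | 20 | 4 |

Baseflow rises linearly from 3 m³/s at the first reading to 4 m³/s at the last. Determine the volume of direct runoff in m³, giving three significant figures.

Direct-runoff ordinates (Q − Q_b): 0.00, 9.83, 43.67, 31.50, 22.33, 16.17, 0.00 m³/s.
ΣQ_DR = 123.5 m³/s.
With Δt = 1 h = 3600 s, V = ΣQ_DR · Δt = 123.5 × 3600 = 4.45 × 10^5 m³.

V ≈ 4.45 × 10^5 m³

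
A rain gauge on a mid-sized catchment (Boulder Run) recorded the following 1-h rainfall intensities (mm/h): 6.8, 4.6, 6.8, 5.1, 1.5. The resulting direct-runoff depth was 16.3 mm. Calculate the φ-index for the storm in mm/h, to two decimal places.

φ ≈ 1.75 mm/h

Only the 4 blocks with intensity above φ contribute runoff: 6.8, 4.6, 6.8, 5.1 mm/h.
Σ(I−φ)·Δt = d  ⇒  (6.8+4.6+6.8+5.1 − 4φ)·1 = 16.3
φ = (23.30 − 16.3/1) / 4 = 1.75 mm/h.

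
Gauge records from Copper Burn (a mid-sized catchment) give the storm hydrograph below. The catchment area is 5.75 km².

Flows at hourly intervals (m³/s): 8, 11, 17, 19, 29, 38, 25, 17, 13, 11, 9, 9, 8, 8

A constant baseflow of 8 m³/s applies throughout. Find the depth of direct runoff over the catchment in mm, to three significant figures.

d ≈ 68.9 mm

Direct runoff: 0.0, 3.0, 9.0, 11.0, 21.0, 30.0, 17.0, 9.0, 5.0, 3.0, 1.0, 1.0, 0.0, 0.0 m³/s; ΣQ_DR = 110.0 m³/s.
V = ΣQ_DR · Δt = 110.0 × 3600 s = 3.960 × 10^5 m³.
Over A = 5.75 km², depth = V / A = 68.9 mm.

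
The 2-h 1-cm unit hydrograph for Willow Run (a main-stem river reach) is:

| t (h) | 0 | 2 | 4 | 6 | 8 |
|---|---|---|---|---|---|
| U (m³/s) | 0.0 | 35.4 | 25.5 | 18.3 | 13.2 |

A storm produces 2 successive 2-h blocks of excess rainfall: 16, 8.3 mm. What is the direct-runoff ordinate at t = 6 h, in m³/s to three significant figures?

By discrete convolution, Q_j = Σ (P_i / 10 mm) · U_{j−i}.
At t = 6 h (j=3): Q = (16/10)·18.3 + (8.3/10)·25.5 = 50.4 m³/s.

Q ≈ 50.4 m³/s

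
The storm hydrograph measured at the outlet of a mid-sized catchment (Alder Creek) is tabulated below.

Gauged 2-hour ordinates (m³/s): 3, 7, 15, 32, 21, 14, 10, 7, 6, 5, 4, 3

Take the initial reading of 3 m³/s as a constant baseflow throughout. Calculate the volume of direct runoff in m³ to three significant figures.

V ≈ 6.55 × 10^5 m³

Direct-runoff ordinates (Q − Q_b): 0.0, 4.0, 12.0, 29.0, 18.0, 11.0, 7.0, 4.0, 3.0, 2.0, 1.0, 0.0 m³/s.
ΣQ_DR = 91.00 m³/s.
With Δt = 2 h = 7200 s, V = ΣQ_DR · Δt = 91.00 × 7200 = 6.55 × 10^5 m³.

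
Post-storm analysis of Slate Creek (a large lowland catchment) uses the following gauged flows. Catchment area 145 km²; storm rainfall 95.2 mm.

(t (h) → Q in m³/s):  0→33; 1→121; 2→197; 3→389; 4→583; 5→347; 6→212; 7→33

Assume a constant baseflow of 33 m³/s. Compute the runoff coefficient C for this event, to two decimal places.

ΣQ_DR = 1651 m³/s; V = ΣQ_DR·Δt = 5.944 × 10^6 m³.
Runoff depth d = V / A = 40.99 mm.
C = d / P = 40.99 / 95.2 = 0.43.

C ≈ 0.43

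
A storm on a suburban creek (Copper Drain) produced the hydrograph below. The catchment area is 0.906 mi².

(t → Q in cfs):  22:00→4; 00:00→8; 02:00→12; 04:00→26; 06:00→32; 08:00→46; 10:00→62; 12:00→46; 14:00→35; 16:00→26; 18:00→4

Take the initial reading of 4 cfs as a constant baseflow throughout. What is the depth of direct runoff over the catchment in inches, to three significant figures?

d ≈ 0.879 in

Direct runoff: 0.0, 4.0, 8.0, 22.0, 28.0, 42.0, 58.0, 42.0, 31.0, 22.0, 0.0 cfs; ΣQ_DR = 257.0 cfs.
V = ΣQ_DR · Δt = 257.0 × 7200 s = 1.850 × 10^6 ft³.
Over A = 0.906 mi², depth = V / A = 0.879 in.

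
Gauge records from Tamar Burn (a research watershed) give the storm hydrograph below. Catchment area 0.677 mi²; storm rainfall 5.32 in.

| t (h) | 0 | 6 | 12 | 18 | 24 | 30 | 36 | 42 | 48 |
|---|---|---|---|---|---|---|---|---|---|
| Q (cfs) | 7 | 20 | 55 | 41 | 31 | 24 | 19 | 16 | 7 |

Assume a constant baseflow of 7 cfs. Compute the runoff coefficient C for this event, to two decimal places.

C ≈ 0.41

ΣQ_DR = 157.0 cfs; V = ΣQ_DR·Δt = 3.391 × 10^6 ft³.
Runoff depth d = V / A = 2.156 in.
C = d / P = 2.156 / 5.32 = 0.41.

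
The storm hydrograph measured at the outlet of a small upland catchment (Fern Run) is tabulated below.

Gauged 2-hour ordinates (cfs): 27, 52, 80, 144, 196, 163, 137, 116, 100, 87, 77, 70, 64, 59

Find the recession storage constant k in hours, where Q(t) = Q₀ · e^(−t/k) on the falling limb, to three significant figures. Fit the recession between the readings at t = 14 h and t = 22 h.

On the falling limb, Q drops from 116 to 70 cfs between t = 14 h and t = 22 h (Δt = 8 h).
k = −Δt / ln(Q₂/Q₁) = −8 / ln(70/116) = 15.8 h.

k ≈ 15.8 h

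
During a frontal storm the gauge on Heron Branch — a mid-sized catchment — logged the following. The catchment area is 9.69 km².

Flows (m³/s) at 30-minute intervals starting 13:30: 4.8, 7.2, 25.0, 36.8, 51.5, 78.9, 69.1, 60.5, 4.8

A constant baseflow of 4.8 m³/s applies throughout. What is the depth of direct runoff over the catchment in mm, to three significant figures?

d ≈ 54.9 mm

Direct runoff: 0.0, 2.4, 20.2, 32.0, 46.7, 74.1, 64.3, 55.7, 0.0 m³/s; ΣQ_DR = 295.4 m³/s.
V = ΣQ_DR · Δt = 295.4 × 1800 s = 5.317 × 10^5 m³.
Over A = 9.69 km², depth = V / A = 54.9 mm.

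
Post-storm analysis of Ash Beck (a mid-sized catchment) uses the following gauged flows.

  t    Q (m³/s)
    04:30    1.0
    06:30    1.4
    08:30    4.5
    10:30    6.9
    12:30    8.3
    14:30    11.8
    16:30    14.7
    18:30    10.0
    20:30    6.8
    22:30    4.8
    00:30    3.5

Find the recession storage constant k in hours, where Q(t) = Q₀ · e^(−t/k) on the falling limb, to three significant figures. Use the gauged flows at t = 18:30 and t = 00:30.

On the falling limb, Q drops from 10.0 to 3.5 m³/s between t = 18:30 and t = 00:30 (Δt = 6 h).
k = −Δt / ln(Q₂/Q₁) = −6 / ln(3.5/10.0) = 5.72 h.

k ≈ 5.72 h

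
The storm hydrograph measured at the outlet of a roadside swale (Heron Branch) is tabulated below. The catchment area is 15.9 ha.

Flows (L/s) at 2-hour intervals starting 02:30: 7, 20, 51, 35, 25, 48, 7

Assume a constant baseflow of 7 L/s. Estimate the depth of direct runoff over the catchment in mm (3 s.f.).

d ≈ 6.52 mm

Direct runoff: 0.0, 13.0, 44.0, 28.0, 18.0, 41.0, 0.0 L/s; ΣQ_DR = 144.0 L/s.
V = ΣQ_DR · Δt = 144.0 × 7200 s = 1.037 × 10^6 L.
Over A = 15.9 ha, depth = V / A = 6.52 mm.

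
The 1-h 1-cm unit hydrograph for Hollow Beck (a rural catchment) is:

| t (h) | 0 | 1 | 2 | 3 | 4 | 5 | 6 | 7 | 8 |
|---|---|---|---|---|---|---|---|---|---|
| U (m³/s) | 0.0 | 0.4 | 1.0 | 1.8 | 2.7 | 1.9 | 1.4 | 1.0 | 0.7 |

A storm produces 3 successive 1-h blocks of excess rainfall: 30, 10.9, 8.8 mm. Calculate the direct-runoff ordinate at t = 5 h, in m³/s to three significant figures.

Q ≈ 10.2 m³/s

By discrete convolution, Q_j = Σ (P_i / 10 mm) · U_{j−i}.
At t = 5 h (j=5): Q = (30/10)·1.9 + (10.9/10)·2.7 + (8.8/10)·1.8 = 10.2 m³/s.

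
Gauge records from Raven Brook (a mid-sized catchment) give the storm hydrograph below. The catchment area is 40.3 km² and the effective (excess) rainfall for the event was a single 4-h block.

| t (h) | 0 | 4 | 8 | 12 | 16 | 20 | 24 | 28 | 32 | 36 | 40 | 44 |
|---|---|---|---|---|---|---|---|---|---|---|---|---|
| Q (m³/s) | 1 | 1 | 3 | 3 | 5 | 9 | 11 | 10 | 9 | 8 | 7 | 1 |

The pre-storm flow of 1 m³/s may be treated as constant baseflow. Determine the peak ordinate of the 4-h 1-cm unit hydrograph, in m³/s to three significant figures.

Direct runoff: 0.0, 0.0, 2.0, 2.0, 4.0, 8.0, 10.0, 9.0, 8.0, 7.0, 6.0, 0.0 m³/s; ΣQ_DR = 56.00 m³/s, peak = 10.0 m³/s.
Runoff depth d = ΣQ_DR·Δt / A = 56.00 × 14400 / (40.3 km²) = 20.01 mm.
The 1-cm UH is the DRH scaled by (10 mm)/d, so U_p = 10.0 × 10/20.01 = 5.00 m³/s.

U_p ≈ 5.00 m³/s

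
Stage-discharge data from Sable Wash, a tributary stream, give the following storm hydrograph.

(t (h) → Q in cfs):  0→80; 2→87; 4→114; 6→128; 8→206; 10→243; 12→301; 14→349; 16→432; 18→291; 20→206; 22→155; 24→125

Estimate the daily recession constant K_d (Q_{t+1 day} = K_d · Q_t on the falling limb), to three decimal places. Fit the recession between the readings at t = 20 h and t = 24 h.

K_d ≈ 0.050

Between t = 20 h and t = 24 h the flow falls from 206 to 125 cfs over 2×2 h = 4 h.
Per-interval ratio K = (125/206)^(1/2) = 0.7790; K_d = K^(24/2) = 0.050.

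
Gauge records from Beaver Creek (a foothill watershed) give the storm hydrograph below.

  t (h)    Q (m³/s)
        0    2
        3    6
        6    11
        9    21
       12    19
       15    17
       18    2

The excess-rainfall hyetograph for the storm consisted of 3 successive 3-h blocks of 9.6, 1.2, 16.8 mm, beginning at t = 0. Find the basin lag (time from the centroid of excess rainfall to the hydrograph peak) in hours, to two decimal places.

Centroid of excess rainfall: t_c = Σ P_i·t̄_i / ΣP_i = 5.2826 h (block centres at 1.5, 4.5, 7.5 h).
Hydrograph peak occurs at t = 9 h, so basin lag t_L = 9 − 5.2826 = 3.72 h.

t_L ≈ 3.72 h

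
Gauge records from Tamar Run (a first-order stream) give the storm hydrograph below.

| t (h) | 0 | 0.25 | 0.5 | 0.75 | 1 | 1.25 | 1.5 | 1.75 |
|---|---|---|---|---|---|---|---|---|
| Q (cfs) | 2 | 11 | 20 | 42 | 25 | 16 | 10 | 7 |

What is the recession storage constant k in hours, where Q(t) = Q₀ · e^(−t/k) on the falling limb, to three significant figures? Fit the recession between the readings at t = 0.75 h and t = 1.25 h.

On the falling limb, Q drops from 42 to 16 cfs between t = 0.75 h and t = 1.25 h (Δt = 0.5 h).
k = −Δt / ln(Q₂/Q₁) = −0.5 / ln(16/42) = 0.518 h.

k ≈ 0.518 h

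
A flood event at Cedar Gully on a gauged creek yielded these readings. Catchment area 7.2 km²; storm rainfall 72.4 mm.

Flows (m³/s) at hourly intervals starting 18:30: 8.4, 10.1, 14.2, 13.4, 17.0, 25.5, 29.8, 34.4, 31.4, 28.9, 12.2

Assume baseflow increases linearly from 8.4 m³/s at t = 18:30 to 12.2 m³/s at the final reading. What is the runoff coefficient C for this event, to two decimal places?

ΣQ_DR = 112.0 m³/s; V = ΣQ_DR·Δt = 4.032 × 10^5 m³.
Runoff depth d = V / A = 56.00 mm.
C = d / P = 56.00 / 72.4 = 0.77.

C ≈ 0.77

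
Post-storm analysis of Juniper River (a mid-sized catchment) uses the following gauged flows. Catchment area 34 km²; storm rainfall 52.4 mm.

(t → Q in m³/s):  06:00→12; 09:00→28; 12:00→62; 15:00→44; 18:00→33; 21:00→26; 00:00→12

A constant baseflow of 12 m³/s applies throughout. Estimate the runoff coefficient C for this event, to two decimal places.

C ≈ 0.81

ΣQ_DR = 133.0 m³/s; V = ΣQ_DR·Δt = 1.436 × 10^6 m³.
Runoff depth d = V / A = 42.25 mm.
C = d / P = 42.25 / 52.4 = 0.81.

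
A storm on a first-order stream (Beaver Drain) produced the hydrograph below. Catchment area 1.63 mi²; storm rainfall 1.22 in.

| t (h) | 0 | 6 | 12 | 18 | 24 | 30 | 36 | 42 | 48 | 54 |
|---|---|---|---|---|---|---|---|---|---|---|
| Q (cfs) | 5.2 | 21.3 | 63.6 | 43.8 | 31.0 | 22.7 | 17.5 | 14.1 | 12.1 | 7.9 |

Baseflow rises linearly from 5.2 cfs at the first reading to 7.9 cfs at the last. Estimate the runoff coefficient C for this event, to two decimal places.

C ≈ 0.81

ΣQ_DR = 173.7 cfs; V = ΣQ_DR·Δt = 3.752 × 10^6 ft³.
Runoff depth d = V / A = 0.9908 in.
C = d / P = 0.9908 / 1.22 = 0.81.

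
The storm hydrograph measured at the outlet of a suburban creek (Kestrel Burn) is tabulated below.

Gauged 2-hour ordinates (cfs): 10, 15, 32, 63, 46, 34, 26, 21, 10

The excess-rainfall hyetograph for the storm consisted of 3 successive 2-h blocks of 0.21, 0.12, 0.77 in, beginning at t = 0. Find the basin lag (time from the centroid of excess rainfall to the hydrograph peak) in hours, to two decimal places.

Centroid of excess rainfall: t_c = Σ P_i·t̄_i / ΣP_i = 4.0182 h (block centres at 1, 3, 5 h).
Hydrograph peak occurs at t = 6 h, so basin lag t_L = 6 − 4.0182 = 1.98 h.

t_L ≈ 1.98 h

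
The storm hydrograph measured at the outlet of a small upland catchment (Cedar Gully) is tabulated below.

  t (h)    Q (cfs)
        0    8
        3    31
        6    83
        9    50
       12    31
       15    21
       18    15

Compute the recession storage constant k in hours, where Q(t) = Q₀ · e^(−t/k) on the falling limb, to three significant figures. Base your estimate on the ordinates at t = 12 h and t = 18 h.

k ≈ 8.27 h

On the falling limb, Q drops from 31 to 15 cfs between t = 12 h and t = 18 h (Δt = 6 h).
k = −Δt / ln(Q₂/Q₁) = −6 / ln(15/31) = 8.27 h.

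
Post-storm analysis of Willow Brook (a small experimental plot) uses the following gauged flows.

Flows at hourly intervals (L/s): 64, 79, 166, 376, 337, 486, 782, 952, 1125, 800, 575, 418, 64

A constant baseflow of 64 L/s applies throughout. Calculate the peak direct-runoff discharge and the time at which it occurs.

Q_p = 1061.0 L/s at t = 8 h

Subtracting baseflow gives direct-runoff ordinates: 0.0, 15.0, 102.0, 312.0, 273.0, 422.0, 718.0, 888.0, 1061.0, 736.0, 511.0, 354.0, 0.0 L/s.
The maximum is 1061.0 L/s, occurring at the reading for t = 8 h.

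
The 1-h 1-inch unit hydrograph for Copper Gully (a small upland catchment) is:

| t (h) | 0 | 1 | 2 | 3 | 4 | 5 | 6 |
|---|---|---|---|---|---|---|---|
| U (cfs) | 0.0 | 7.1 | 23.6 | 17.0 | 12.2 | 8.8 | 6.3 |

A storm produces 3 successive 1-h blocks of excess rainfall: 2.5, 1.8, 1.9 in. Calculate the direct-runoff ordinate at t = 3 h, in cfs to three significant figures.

By discrete convolution, Q_j = Σ (P_i / 1 in) · U_{j−i}.
At t = 3 h (j=3): Q = (2.5/1)·17.0 + (1.8/1)·23.6 + (1.9/1)·7.1 = 98.5 cfs.

Q ≈ 98.5 cfs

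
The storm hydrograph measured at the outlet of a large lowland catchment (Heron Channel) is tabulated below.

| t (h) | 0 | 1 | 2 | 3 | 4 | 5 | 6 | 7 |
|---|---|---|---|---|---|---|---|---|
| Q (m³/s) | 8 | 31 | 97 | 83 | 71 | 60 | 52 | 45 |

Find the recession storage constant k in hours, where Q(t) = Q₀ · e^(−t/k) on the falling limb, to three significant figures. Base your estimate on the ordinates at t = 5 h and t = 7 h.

On the falling limb, Q drops from 60 to 45 m³/s between t = 5 h and t = 7 h (Δt = 2 h).
k = −Δt / ln(Q₂/Q₁) = −2 / ln(45/60) = 6.95 h.

k ≈ 6.95 h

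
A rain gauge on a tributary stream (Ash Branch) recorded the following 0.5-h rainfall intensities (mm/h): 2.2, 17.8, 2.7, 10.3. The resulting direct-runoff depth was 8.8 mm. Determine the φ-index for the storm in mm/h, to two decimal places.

φ ≈ 5.25 mm/h

Only the 2 blocks with intensity above φ contribute runoff: 17.8, 10.3 mm/h.
Σ(I−φ)·Δt = d  ⇒  (17.8+10.3 − 2φ)·0.5 = 8.8
φ = (28.10 − 8.8/0.5) / 2 = 5.25 mm/h.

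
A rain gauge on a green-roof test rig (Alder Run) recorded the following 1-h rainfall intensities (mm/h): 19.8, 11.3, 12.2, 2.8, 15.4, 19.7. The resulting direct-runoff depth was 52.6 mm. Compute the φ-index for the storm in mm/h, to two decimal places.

Only the 5 blocks with intensity above φ contribute runoff: 19.8, 11.3, 12.2, 15.4, 19.7 mm/h.
Σ(I−φ)·Δt = d  ⇒  (19.8+11.3+12.2+15.4+19.7 − 5φ)·1 = 52.6
φ = (78.40 − 52.6/1) / 5 = 5.16 mm/h.

φ ≈ 5.16 mm/h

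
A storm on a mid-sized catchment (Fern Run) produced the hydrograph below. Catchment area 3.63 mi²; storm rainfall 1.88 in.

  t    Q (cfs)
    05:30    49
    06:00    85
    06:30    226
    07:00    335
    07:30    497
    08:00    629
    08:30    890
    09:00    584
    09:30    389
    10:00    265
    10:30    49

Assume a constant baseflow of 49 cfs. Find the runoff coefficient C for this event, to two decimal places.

ΣQ_DR = 3459 cfs; V = ΣQ_DR·Δt = 6.226 × 10^6 ft³.
Runoff depth d = V / A = 0.7383 in.
C = d / P = 0.7383 / 1.88 = 0.39.

C ≈ 0.39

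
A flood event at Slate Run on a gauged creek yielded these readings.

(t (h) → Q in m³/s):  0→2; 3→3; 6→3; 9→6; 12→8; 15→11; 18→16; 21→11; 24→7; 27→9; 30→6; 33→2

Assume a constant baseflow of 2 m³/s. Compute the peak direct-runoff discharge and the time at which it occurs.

Q_p = 14.0 m³/s at t = 18 h

Subtracting baseflow gives direct-runoff ordinates: 0.0, 1.0, 1.0, 4.0, 6.0, 9.0, 14.0, 9.0, 5.0, 7.0, 4.0, 0.0 m³/s.
The maximum is 14.0 m³/s, occurring at the reading for t = 18 h.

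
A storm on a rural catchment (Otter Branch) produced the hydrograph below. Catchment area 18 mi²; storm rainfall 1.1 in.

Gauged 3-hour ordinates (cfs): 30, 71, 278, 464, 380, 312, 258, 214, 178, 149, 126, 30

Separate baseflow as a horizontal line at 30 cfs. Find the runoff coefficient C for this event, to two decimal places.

ΣQ_DR = 2130 cfs; V = ΣQ_DR·Δt = 2.300 × 10^7 ft³.
Runoff depth d = V / A = 0.5501 in.
C = d / P = 0.5501 / 1.1 = 0.50.

C ≈ 0.50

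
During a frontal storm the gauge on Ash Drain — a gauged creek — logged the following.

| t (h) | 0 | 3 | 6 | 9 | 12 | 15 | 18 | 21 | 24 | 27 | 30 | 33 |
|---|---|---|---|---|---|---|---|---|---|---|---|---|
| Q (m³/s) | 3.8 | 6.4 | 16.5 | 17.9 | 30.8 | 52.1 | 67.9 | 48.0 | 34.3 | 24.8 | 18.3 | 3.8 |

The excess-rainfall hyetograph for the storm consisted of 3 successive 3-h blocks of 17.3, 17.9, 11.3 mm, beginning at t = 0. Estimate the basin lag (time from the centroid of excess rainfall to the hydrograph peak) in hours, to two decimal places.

Centroid of excess rainfall: t_c = Σ P_i·t̄_i / ΣP_i = 4.1129 h (block centres at 1.5, 4.5, 7.5 h).
Hydrograph peak occurs at t = 18 h, so basin lag t_L = 18 − 4.1129 = 13.89 h.

t_L ≈ 13.89 h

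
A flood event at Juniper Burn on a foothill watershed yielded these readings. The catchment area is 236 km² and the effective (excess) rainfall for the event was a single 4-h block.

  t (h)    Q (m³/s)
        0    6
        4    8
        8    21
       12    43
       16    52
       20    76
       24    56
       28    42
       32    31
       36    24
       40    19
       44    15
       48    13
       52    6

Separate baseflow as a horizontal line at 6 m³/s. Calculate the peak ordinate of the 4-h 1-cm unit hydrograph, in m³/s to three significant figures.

U_p ≈ 35.0 m³/s

Direct runoff: 0.0, 2.0, 15.0, 37.0, 46.0, 70.0, 50.0, 36.0, 25.0, 18.0, 13.0, 9.0, 7.0, 0.0 m³/s; ΣQ_DR = 328.0 m³/s, peak = 70.0 m³/s.
Runoff depth d = ΣQ_DR·Δt / A = 328.0 × 14400 / (236 km²) = 20.01 mm.
The 1-cm UH is the DRH scaled by (10 mm)/d, so U_p = 70.0 × 10/20.01 = 35.0 m³/s.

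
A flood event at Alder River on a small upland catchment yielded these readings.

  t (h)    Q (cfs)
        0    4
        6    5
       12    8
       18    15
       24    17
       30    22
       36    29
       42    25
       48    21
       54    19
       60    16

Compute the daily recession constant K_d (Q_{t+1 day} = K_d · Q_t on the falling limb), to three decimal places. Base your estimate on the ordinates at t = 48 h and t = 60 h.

Between t = 48 h and t = 60 h the flow falls from 21 to 16 cfs over 2×6 h = 12 h.
Per-interval ratio K = (16/21)^(1/2) = 0.8729; K_d = K^(24/6) = 0.580.

K_d ≈ 0.580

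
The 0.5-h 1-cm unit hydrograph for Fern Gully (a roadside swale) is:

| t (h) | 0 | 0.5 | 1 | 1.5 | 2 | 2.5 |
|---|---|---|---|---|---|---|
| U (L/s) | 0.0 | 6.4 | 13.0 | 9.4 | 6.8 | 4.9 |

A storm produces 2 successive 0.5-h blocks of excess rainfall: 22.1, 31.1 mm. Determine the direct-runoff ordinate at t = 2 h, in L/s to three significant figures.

Q ≈ 44.3 L/s

By discrete convolution, Q_j = Σ (P_i / 10 mm) · U_{j−i}.
At t = 2 h (j=4): Q = (22.1/10)·6.8 + (31.1/10)·9.4 = 44.3 L/s.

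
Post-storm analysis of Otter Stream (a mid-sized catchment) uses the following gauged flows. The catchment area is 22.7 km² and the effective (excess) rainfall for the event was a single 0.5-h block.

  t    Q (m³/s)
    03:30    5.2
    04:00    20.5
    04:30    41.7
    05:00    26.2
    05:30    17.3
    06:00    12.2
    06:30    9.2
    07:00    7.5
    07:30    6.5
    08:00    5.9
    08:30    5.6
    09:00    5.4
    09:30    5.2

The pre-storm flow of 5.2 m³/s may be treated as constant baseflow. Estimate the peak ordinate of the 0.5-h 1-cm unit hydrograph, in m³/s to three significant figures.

U_p ≈ 45.7 m³/s

Direct runoff: 0.0, 15.3, 36.5, 21.0, 12.1, 7.0, 4.0, 2.3, 1.3, 0.7, 0.4, 0.2, 0.0 m³/s; ΣQ_DR = 100.8 m³/s, peak = 36.5 m³/s.
Runoff depth d = ΣQ_DR·Δt / A = 100.8 × 1800 / (22.7 km²) = 7.993 mm.
The 1-cm UH is the DRH scaled by (10 mm)/d, so U_p = 36.5 × 10/7.993 = 45.7 m³/s.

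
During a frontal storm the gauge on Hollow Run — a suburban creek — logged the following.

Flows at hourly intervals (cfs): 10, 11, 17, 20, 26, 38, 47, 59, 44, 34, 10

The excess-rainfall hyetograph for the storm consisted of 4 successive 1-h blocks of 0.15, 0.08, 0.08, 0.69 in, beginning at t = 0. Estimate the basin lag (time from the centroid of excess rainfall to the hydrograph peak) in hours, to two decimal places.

t_L ≈ 4.19 h

Centroid of excess rainfall: t_c = Σ P_i·t̄_i / ΣP_i = 2.8100 h (block centres at 0.5, 1.5, 2.5, 3.5 h).
Hydrograph peak occurs at t = 7 h, so basin lag t_L = 7 − 2.8100 = 4.19 h.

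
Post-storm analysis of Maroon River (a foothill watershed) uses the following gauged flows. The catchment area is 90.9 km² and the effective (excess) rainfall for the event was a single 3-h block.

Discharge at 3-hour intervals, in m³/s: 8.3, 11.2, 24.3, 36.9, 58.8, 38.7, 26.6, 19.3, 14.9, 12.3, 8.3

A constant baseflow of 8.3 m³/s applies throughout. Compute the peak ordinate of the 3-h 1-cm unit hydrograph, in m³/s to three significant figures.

U_p ≈ 25.3 m³/s

Direct runoff: 0.0, 2.9, 16.0, 28.6, 50.5, 30.4, 18.3, 11.0, 6.6, 4.0, 0.0 m³/s; ΣQ_DR = 168.3 m³/s, peak = 50.5 m³/s.
Runoff depth d = ΣQ_DR·Δt / A = 168.3 × 10800 / (90.9 km²) = 20.00 mm.
The 1-cm UH is the DRH scaled by (10 mm)/d, so U_p = 50.5 × 10/20.00 = 25.3 m³/s.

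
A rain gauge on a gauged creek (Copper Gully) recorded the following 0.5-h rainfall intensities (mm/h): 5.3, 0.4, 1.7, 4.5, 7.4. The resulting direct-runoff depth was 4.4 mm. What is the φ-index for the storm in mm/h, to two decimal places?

φ ≈ 2.80 mm/h

Only the 3 blocks with intensity above φ contribute runoff: 5.3, 4.5, 7.4 mm/h.
Σ(I−φ)·Δt = d  ⇒  (5.3+4.5+7.4 − 3φ)·0.5 = 4.4
φ = (17.20 − 4.4/0.5) / 3 = 2.80 mm/h.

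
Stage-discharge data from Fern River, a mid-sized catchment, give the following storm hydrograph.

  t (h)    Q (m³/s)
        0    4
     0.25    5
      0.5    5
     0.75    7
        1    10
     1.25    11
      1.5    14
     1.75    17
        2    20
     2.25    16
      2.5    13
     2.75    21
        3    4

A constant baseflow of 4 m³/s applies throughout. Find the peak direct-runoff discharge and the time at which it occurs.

Subtracting baseflow gives direct-runoff ordinates: 0.0, 1.0, 1.0, 3.0, 6.0, 7.0, 10.0, 13.0, 16.0, 12.0, 9.0, 17.0, 0.0 m³/s.
The maximum is 17.0 m³/s, occurring at the reading for t = 2.75 h.

Q_p = 17.0 m³/s at t = 2.75 h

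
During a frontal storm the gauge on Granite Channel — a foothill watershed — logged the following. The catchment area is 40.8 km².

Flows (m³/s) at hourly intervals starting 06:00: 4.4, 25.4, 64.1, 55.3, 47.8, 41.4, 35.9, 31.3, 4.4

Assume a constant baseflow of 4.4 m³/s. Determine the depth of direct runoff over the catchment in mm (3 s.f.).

d ≈ 23.9 mm

Direct runoff: 0.0, 21.0, 59.7, 50.9, 43.4, 37.0, 31.5, 26.9, 0.0 m³/s; ΣQ_DR = 270.4 m³/s.
V = ΣQ_DR · Δt = 270.4 × 3600 s = 9.734 × 10^5 m³.
Over A = 40.8 km², depth = V / A = 23.9 mm.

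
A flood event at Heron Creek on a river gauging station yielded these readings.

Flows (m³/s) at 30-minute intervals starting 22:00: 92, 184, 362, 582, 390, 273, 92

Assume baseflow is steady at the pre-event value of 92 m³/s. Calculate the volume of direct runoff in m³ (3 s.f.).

Direct-runoff ordinates (Q − Q_b): 0.0, 92.0, 270.0, 490.0, 298.0, 181.0, 0.0 m³/s.
ΣQ_DR = 1331 m³/s.
With Δt = 0.5 h = 1800 s, V = ΣQ_DR · Δt = 1331 × 1800 = 2.40 × 10^6 m³.

V ≈ 2.40 × 10^6 m³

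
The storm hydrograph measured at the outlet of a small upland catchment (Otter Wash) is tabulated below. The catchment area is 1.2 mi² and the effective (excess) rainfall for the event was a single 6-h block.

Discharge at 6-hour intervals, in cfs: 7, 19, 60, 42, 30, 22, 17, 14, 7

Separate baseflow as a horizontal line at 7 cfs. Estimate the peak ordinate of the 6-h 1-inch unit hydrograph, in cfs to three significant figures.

U_p ≈ 44.1 cfs

Direct runoff: 0.0, 12.0, 53.0, 35.0, 23.0, 15.0, 10.0, 7.0, 0.0 cfs; ΣQ_DR = 155.0 cfs, peak = 53.0 cfs.
Runoff depth d = ΣQ_DR·Δt / A = 155.0 × 21600 / (1.2 mi²) = 1.201 in.
The 1-inch UH is the DRH scaled by (1 in)/d, so U_p = 53.0 × 1/1.201 = 44.1 cfs.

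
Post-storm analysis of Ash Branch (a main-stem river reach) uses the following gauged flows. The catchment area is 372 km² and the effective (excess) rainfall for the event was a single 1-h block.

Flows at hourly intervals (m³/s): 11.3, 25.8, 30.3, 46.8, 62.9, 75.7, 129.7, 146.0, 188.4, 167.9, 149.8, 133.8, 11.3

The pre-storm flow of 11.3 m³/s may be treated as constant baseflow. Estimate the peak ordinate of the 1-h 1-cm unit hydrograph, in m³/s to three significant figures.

U_p ≈ 177 m³/s

Direct runoff: 0.0, 14.5, 19.0, 35.5, 51.6, 64.4, 118.4, 134.7, 177.1, 156.6, 138.5, 122.5, 0.0 m³/s; ΣQ_DR = 1033 m³/s, peak = 177.1 m³/s.
Runoff depth d = ΣQ_DR·Δt / A = 1033 × 3600 / (372 km²) = 9.995 mm.
The 1-cm UH is the DRH scaled by (10 mm)/d, so U_p = 177.1 × 10/9.995 = 177 m³/s.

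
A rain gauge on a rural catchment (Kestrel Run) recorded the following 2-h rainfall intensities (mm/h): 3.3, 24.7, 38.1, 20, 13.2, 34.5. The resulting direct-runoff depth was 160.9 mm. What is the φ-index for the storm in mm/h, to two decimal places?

Only the 5 blocks with intensity above φ contribute runoff: 24.7, 38.1, 20, 13.2, 34.5 mm/h.
Σ(I−φ)·Δt = d  ⇒  (24.7+38.1+20+13.2+34.5 − 5φ)·2 = 160.9
φ = (130.5 − 160.9/2) / 5 = 10.01 mm/h.

φ ≈ 10.01 mm/h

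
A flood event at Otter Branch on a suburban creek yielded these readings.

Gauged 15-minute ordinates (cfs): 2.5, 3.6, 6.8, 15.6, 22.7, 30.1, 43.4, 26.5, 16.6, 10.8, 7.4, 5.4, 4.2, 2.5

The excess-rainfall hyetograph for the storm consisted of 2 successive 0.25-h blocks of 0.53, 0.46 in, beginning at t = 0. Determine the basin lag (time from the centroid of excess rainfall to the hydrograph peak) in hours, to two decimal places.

Centroid of excess rainfall: t_c = Σ P_i·t̄_i / ΣP_i = 0.2412 h (block centres at 0.125, 0.375 h).
Hydrograph peak occurs at t = 1.5 h, so basin lag t_L = 1.5 − 0.2412 = 1.26 h.

t_L ≈ 1.26 h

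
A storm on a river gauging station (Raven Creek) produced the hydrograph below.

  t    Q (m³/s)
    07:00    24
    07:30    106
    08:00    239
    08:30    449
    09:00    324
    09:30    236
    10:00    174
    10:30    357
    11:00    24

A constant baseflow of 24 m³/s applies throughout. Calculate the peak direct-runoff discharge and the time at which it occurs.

Subtracting baseflow gives direct-runoff ordinates: 0.0, 82.0, 215.0, 425.0, 300.0, 212.0, 150.0, 333.0, 0.0 m³/s.
The maximum is 425.0 m³/s, occurring at the reading for t = 08:30.

Q_p = 425.0 m³/s at t = 08:30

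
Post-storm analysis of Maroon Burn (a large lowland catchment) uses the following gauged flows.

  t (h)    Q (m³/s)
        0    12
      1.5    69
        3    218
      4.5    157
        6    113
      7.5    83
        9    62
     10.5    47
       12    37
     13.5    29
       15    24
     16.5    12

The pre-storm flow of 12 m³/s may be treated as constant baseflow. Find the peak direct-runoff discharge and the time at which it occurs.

Q_p = 206.0 m³/s at t = 3 h

Subtracting baseflow gives direct-runoff ordinates: 0.0, 57.0, 206.0, 145.0, 101.0, 71.0, 50.0, 35.0, 25.0, 17.0, 12.0, 0.0 m³/s.
The maximum is 206.0 m³/s, occurring at the reading for t = 3 h.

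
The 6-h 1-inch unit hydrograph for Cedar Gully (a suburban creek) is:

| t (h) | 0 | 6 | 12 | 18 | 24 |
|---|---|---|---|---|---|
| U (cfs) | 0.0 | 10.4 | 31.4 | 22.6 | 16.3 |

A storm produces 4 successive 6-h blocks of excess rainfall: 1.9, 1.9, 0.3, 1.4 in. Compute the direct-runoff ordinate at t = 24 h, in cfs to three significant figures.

Q ≈ 97.9 cfs

By discrete convolution, Q_j = Σ (P_i / 1 in) · U_{j−i}.
At t = 24 h (j=4): Q = (1.9/1)·16.3 + (1.9/1)·22.6 + (0.3/1)·31.4 + (1.4/1)·10.4 = 97.9 cfs.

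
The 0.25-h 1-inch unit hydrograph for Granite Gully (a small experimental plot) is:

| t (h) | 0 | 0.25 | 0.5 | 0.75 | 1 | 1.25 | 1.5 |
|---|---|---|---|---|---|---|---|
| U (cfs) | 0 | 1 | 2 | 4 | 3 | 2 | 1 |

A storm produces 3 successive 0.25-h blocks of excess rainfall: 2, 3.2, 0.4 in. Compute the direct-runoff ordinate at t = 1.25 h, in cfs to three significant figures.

Q ≈ 15.2 cfs

By discrete convolution, Q_j = Σ (P_i / 1 in) · U_{j−i}.
At t = 1.25 h (j=5): Q = (2/1)·2 + (3.2/1)·3 + (0.4/1)·4 = 15.2 cfs.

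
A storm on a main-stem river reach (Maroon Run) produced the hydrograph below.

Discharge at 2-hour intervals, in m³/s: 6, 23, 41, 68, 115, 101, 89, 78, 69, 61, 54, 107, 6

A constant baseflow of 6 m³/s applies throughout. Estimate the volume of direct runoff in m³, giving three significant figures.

Direct-runoff ordinates (Q − Q_b): 0.0, 17.0, 35.0, 62.0, 109.0, 95.0, 83.0, 72.0, 63.0, 55.0, 48.0, 101.0, 0.0 m³/s.
ΣQ_DR = 740.0 m³/s.
With Δt = 2 h = 7200 s, V = ΣQ_DR · Δt = 740.0 × 7200 = 5.33 × 10^6 m³.

V ≈ 5.33 × 10^6 m³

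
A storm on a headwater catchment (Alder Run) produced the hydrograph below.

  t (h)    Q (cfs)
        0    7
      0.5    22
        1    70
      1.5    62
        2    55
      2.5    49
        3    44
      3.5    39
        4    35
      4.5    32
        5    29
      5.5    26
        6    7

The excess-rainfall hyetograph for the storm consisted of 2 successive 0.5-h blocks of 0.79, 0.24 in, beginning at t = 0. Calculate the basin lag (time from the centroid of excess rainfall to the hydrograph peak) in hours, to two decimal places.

Centroid of excess rainfall: t_c = Σ P_i·t̄_i / ΣP_i = 0.3665 h (block centres at 0.25, 0.75 h).
Hydrograph peak occurs at t = 1 h, so basin lag t_L = 1 − 0.3665 = 0.63 h.

t_L ≈ 0.63 h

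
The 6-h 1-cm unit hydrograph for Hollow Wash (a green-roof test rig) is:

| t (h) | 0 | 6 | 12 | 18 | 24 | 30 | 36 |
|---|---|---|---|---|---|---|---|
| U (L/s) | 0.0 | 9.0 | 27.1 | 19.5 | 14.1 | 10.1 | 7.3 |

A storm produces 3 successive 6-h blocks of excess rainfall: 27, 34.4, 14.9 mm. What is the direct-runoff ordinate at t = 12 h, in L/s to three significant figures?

By discrete convolution, Q_j = Σ (P_i / 10 mm) · U_{j−i}.
At t = 12 h (j=2): Q = (27/10)·27.1 + (34.4/10)·9.0 + (14.9/10)·0.0 = 104 L/s.

Q ≈ 104 L/s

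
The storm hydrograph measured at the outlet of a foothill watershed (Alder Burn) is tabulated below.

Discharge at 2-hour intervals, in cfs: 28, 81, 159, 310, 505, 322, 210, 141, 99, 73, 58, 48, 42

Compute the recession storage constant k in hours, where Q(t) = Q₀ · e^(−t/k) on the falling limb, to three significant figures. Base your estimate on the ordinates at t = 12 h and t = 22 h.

On the falling limb, Q drops from 210 to 48 cfs between t = 12 h and t = 22 h (Δt = 10 h).
k = −Δt / ln(Q₂/Q₁) = −10 / ln(48/210) = 6.78 h.

k ≈ 6.78 h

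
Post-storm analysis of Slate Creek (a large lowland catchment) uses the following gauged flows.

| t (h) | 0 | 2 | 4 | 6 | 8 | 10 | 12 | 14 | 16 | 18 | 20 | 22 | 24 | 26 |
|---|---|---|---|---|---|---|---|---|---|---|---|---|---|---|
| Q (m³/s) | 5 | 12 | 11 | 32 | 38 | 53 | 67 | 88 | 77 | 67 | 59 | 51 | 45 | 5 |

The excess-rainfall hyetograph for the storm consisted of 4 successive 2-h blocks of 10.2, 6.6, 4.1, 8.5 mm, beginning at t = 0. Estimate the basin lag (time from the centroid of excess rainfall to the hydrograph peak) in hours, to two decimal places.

Centroid of excess rainfall: t_c = Σ P_i·t̄_i / ΣP_i = 3.7415 h (block centres at 1, 3, 5, 7 h).
Hydrograph peak occurs at t = 14 h, so basin lag t_L = 14 − 3.7415 = 10.26 h.

t_L ≈ 10.26 h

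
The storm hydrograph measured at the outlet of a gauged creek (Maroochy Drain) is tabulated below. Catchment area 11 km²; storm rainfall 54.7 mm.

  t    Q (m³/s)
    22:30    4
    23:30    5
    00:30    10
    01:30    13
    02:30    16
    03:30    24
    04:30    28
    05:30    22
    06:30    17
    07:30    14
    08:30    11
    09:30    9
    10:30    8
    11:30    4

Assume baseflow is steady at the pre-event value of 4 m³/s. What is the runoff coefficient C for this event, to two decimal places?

ΣQ_DR = 129.0 m³/s; V = ΣQ_DR·Δt = 4.644 × 10^5 m³.
Runoff depth d = V / A = 42.22 mm.
C = d / P = 42.22 / 54.7 = 0.77.

C ≈ 0.77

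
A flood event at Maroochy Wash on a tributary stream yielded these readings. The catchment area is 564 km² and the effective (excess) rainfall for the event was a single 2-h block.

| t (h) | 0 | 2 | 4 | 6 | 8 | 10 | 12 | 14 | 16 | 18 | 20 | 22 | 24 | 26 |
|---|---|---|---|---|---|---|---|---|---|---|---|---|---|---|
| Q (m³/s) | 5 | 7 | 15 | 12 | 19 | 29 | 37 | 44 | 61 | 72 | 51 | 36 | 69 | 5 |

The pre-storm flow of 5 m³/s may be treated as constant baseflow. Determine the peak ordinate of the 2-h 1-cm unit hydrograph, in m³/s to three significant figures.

Direct runoff: 0.0, 2.0, 10.0, 7.0, 14.0, 24.0, 32.0, 39.0, 56.0, 67.0, 46.0, 31.0, 64.0, 0.0 m³/s; ΣQ_DR = 392.0 m³/s, peak = 67.0 m³/s.
Runoff depth d = ΣQ_DR·Δt / A = 392.0 × 7200 / (564 km²) = 5.004 mm.
The 1-cm UH is the DRH scaled by (10 mm)/d, so U_p = 67.0 × 10/5.004 = 134 m³/s.

U_p ≈ 134 m³/s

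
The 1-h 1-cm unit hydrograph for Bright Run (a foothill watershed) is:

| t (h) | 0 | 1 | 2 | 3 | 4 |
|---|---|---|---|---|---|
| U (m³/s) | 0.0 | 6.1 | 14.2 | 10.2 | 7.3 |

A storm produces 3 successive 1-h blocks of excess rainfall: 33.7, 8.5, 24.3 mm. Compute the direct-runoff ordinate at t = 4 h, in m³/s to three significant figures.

By discrete convolution, Q_j = Σ (P_i / 10 mm) · U_{j−i}.
At t = 4 h (j=4): Q = (33.7/10)·7.3 + (8.5/10)·10.2 + (24.3/10)·14.2 = 67.8 m³/s.

Q ≈ 67.8 m³/s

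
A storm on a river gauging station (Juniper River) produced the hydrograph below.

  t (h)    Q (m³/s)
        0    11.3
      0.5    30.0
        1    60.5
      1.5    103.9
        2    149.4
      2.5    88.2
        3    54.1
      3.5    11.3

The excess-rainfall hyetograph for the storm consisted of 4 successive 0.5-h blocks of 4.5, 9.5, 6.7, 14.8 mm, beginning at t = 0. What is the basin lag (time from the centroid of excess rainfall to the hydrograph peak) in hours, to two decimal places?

Centroid of excess rainfall: t_c = Σ P_i·t̄_i / ΣP_i = 1.1979 h (block centres at 0.25, 0.75, 1.25, 1.75 h).
Hydrograph peak occurs at t = 2 h, so basin lag t_L = 2 − 1.1979 = 0.80 h.

t_L ≈ 0.80 h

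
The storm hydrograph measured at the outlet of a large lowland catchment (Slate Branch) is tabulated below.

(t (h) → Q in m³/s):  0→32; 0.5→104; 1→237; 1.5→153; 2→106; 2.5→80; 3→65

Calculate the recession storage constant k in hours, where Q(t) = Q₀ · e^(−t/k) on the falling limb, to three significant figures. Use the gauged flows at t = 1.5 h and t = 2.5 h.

k ≈ 1.54 h

On the falling limb, Q drops from 153 to 80 m³/s between t = 1.5 h and t = 2.5 h (Δt = 1 h).
k = −Δt / ln(Q₂/Q₁) = −1 / ln(80/153) = 1.54 h.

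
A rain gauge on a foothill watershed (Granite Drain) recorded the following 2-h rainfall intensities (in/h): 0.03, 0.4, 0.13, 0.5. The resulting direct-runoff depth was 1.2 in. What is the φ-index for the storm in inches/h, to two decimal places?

Only the 2 blocks with intensity above φ contribute runoff: 0.4, 0.5 in/h.
Σ(I−φ)·Δt = d  ⇒  (0.4+0.5 − 2φ)·2 = 1.2
φ = (0.9000 − 1.2/2) / 2 = 0.15 in/h.

φ ≈ 0.15 in/h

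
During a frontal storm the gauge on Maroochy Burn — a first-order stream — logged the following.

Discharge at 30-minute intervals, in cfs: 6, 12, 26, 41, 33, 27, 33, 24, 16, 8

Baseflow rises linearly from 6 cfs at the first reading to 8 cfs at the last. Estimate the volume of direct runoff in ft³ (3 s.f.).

Direct-runoff ordinates (Q − Q_b): 0.00, 5.78, 19.56, 34.33, 26.11, 19.89, 25.67, 16.44, 8.22, 0.00 cfs.
ΣQ_DR = 156.0 cfs.
With Δt = 0.5 h = 1800 s, V = ΣQ_DR · Δt = 156.0 × 1800 = 2.81 × 10^5 ft³.

V ≈ 2.81 × 10^5 ft³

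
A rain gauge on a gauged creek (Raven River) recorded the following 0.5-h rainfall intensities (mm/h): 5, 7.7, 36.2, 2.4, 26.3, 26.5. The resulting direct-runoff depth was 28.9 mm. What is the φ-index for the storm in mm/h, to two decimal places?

φ ≈ 10.40 mm/h

Only the 3 blocks with intensity above φ contribute runoff: 36.2, 26.3, 26.5 mm/h.
Σ(I−φ)·Δt = d  ⇒  (36.2+26.3+26.5 − 3φ)·0.5 = 28.9
φ = (89.00 − 28.9/0.5) / 3 = 10.40 mm/h.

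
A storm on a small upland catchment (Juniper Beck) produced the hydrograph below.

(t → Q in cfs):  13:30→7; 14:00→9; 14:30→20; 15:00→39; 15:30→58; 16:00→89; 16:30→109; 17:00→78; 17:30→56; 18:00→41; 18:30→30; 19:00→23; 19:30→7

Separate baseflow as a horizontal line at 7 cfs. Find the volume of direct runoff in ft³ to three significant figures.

Direct-runoff ordinates (Q − Q_b): 0.0, 2.0, 13.0, 32.0, 51.0, 82.0, 102.0, 71.0, 49.0, 34.0, 23.0, 16.0, 0.0 cfs.
ΣQ_DR = 475.0 cfs.
With Δt = 0.5 h = 1800 s, V = ΣQ_DR · Δt = 475.0 × 1800 = 8.55 × 10^5 ft³.

V ≈ 8.55 × 10^5 ft³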